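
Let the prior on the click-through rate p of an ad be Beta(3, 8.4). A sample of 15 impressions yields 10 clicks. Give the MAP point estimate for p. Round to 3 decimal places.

Prior: Beta(3, 8.4).
Data: 10 successes in 15 trials. The binomial likelihood contributes p^10(1−p)^5, so the posterior is Beta(3+10, 8.4+5) = Beta(13, 13.4).
For Beta(a, b) with a, b > 1 the mode is (a−1)/(a+b−2) = 12/24.4 ≈ 0.492.

p̂_MAP = 0.492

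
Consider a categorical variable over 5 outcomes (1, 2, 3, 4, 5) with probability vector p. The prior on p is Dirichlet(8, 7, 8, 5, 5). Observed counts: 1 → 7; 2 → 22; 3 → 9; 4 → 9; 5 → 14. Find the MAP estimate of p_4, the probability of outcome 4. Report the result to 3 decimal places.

MAP estimate: 0.146

The posterior is Dirichlet(αᵢ + nᵢ) = Dirichlet(15, 29, 17, 14, 19).
For a Dirichlet(a₁,…,a_K) with all aᵢ > 1, the mode has j-th component (aⱼ − 1)/(Σaᵢ − K).
Here Σaᵢ = 94 and K = 5, so p_4 = (14 − 1)/(94 − 5) = 13/89 ≈ 0.146.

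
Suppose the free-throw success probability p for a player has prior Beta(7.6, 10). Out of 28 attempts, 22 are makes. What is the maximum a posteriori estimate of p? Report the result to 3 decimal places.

p̂_MAP = 0.656

Prior: Beta(7.6, 10).
Data: 22 successes in 28 trials. The binomial likelihood contributes p^22(1−p)^6, so the posterior is Beta(7.6+22, 10+6) = Beta(29.6, 16).
For Beta(a, b) with a, b > 1 the mode is (a−1)/(a+b−2) = 28.6/43.6 ≈ 0.656.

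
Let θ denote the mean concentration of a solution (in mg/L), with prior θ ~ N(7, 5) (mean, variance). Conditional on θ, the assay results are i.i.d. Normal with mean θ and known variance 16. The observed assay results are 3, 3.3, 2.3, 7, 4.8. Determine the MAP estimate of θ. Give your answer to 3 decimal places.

n = 5; x̄ = (3 + 3.3 + 2.3 + 7 + 4.8)/5 = 20.4/5 = 4.08.
For a Normal prior and Normal likelihood with known variance, the posterior is Normal; its mode equals its mean, the precision-weighted average.
Prior precision 1/σ₀² = 1/5 = 0.2; data precision n/σ² = 5/16 = 0.3125.
θ̂ = (0.2·7 + 0.3125·4.08) / (0.2 + 0.3125) = 2.675/0.5125 = 214/41 ≈ 5.220.

θ̂_MAP = 5.220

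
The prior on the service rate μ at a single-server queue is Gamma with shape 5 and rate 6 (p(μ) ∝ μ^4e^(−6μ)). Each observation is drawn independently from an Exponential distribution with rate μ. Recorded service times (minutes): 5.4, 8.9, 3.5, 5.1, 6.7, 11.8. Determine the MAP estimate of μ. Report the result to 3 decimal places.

μ̂_MAP = 0.211

The Exponential(rate=μ) likelihood is ∝ μ^n e^(−μΣtᵢ). Here n = 6 and Σtᵢ = 5.4 + 8.9 + 3.5 + 5.1 + 6.7 + 11.8 = 41.4.
Posterior ∝ μ^4e^(−6μ) · μ^6e^(−41.4μ) = μ^10e^(−47.4μ), i.e. Gamma(11, 47.4).
Mode = (a−1)/b = 10/47.4 ≈ 0.211.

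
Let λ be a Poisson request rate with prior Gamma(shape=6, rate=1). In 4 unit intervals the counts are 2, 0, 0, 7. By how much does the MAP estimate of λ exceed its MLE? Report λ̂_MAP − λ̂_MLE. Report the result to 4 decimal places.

MAP − MLE = 0.5500

Σxᵢ = 9. Posterior is Gamma(15, 5); MAP = (15−1)/5 = 14/5 ≈ 2.80000.
MLE = x̄ = 9/4 ≈ 2.25000.
Difference = 14/5 − 9/4 = 11/20 ≈ 0.5500.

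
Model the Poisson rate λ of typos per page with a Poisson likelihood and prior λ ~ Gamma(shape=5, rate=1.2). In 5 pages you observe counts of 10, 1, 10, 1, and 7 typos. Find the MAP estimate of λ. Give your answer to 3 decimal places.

λ̂_MAP = 5.323

Σxᵢ = 10+1+10+1+7 = 29, with n = 5.
Posterior ∝ λ^4e^(−1.2λ) · λ^29e^(−5λ) = λ^33e^(−6.2λ), i.e. Gamma(shape=34, rate=6.2).
The mode of a Gamma(a, b) with a ≥ 1 (shape–rate) is (a−1)/b = 33/6.2 ≈ 5.323.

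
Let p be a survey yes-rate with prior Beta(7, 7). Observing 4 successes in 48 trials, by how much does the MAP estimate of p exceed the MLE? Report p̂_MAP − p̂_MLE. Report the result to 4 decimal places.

Posterior is Beta(11, 51); MAP = (11−1)/(62−2) = 10/60 ≈ 0.16667.
MLE ignores the prior: p̂_MLE = k/n = 4/48 ≈ 0.08333.
Difference = 10/60 − 4/48 = 1/12 ≈ 0.0833.

MAP − MLE = 0.0833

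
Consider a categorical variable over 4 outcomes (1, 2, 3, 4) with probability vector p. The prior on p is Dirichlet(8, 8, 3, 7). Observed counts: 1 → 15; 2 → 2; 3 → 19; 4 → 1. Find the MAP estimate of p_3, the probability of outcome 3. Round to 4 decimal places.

The posterior is Dirichlet(αᵢ + nᵢ) = Dirichlet(23, 10, 22, 8).
For a Dirichlet(a₁,…,a_K) with all aᵢ > 1, the mode has j-th component (aⱼ − 1)/(Σaᵢ − K).
Here Σaᵢ = 63 and K = 4, so p_3 = (22 − 1)/(63 − 4) = 21/59 ≈ 0.3559.

MAP estimate: 0.3559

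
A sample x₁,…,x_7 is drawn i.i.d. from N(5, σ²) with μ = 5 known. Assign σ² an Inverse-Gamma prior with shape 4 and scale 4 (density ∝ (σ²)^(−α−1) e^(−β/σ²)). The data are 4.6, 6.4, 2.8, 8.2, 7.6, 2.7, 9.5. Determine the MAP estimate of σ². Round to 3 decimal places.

σ̂²_MAP = 3.382

Sum of squared deviations about the known mean: SS = (4.6−5)² + (6.4−5)² + (2.8−5)² + (8.2−5)² + (7.6−5)² + (2.7−5)² + (9.5−5)² = 49.5.
The Normal likelihood contributes (σ²)^(−n/2) exp(−SS/(2σ²)), so the posterior is Inverse-Gamma(α + n/2, β + SS/2) = Inverse-Gamma(7.5, 28.75).
The mode of Inverse-Gamma(a, b) is b/(a+1) = 28.75/8.5 ≈ 3.382.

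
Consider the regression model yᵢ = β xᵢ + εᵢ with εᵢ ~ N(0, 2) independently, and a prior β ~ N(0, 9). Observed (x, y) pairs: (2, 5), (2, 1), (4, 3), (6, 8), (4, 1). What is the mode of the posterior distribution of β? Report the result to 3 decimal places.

β̂_MAP = 0.997

log p(β | y) = −Σ(yᵢ − βxᵢ)²/(2·2) − β²/(2·9) + const.
Setting the derivative to zero: Σxᵢ(yᵢ − βxᵢ)/2 − β/9 = 0, so β = Σxᵢyᵢ / (Σxᵢ² + σ²/τ²).
Σxᵢyᵢ = 2·5 + 2·1 + 4·3 + 6·8 + 4·1 = 76; Σxᵢ² = 76; σ²/τ² = 2/9.
β̂_MAP = 76 / (76 + 2/9) = 76/(686/9) = 342/343 ≈ 0.997.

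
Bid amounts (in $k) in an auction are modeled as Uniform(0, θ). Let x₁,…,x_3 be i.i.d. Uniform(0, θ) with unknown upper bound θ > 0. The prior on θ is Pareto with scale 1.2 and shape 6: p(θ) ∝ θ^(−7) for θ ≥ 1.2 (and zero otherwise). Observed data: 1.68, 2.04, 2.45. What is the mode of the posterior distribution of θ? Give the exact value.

θ̂_MAP = 2.45

The Uniform(0, θ) likelihood is θ^(−n) for θ ≥ max(xᵢ), zero otherwise. Here max(xᵢ) = 2.45.
Posterior ∝ θ^(−7) · θ^(−3) = θ^(−10) on θ ≥ max(1.2, 2.45) = 2.45.
This density is strictly decreasing in θ, so the posterior mode lies at the lower boundary of the support.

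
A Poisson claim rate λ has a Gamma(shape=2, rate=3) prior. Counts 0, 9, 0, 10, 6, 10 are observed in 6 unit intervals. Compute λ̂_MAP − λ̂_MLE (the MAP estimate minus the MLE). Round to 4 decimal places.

MAP − MLE = -1.8333

Σxᵢ = 35. Posterior is Gamma(37, 9); MAP = (37−1)/9 = 36/9 ≈ 4.00000.
MLE = x̄ = 35/6 ≈ 5.83333.
Difference = 36/9 − 35/6 = -11/6 ≈ -1.8333.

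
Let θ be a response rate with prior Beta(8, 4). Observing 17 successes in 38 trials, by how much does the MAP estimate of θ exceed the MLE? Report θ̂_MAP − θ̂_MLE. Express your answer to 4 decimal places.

Posterior is Beta(25, 25); MAP = (25−1)/(50−2) = 24/48 ≈ 0.50000.
MLE ignores the prior: θ̂_MLE = k/n = 17/38 ≈ 0.44737.
Difference = 24/48 − 17/38 = 1/19 ≈ 0.0526.

MAP − MLE = 0.0526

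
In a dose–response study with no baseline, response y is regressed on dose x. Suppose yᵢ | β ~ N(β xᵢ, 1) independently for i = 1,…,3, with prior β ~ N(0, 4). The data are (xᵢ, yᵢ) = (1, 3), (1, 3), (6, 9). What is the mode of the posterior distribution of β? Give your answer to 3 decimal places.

β̂_MAP = 1.569

log p(β | y) = −Σ(yᵢ − βxᵢ)²/(2·1) − β²/(2·4) + const.
Setting the derivative to zero: Σxᵢ(yᵢ − βxᵢ)/1 − β/4 = 0, so β = Σxᵢyᵢ / (Σxᵢ² + σ²/τ²).
Σxᵢyᵢ = 1·3 + 1·3 + 6·9 = 60; Σxᵢ² = 38; σ²/τ² = 0.25.
β̂_MAP = 60 / (38 + 0.25) = 60/38.25 ≈ 1.569.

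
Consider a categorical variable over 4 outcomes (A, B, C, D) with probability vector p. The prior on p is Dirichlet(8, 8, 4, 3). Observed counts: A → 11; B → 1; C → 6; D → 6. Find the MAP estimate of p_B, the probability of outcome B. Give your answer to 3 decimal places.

MAP estimate of p_B = 0.186

The posterior is Dirichlet(αᵢ + nᵢ) = Dirichlet(19, 9, 10, 9).
For a Dirichlet(a₁,…,a_K) with all aᵢ > 1, the mode has j-th component (aⱼ − 1)/(Σaᵢ − K).
Here Σaᵢ = 47 and K = 4, so p_B = (9 − 1)/(47 − 4) = 8/43 ≈ 0.186.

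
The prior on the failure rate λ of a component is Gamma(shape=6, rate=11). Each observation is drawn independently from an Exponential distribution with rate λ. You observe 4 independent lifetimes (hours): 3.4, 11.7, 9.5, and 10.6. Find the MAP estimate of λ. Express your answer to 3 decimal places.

λ̂_MAP = 0.195

The Exponential(rate=λ) likelihood is ∝ λ^n e^(−λΣtᵢ). Here n = 4 and Σtᵢ = 3.4 + 11.7 + 9.5 + 10.6 = 35.2.
Posterior ∝ λ^5e^(−11λ) · λ^4e^(−35.2λ) = λ^9e^(−46.2λ), i.e. Gamma(10, 46.2).
Mode = (a−1)/b = 9/46.2 ≈ 0.195.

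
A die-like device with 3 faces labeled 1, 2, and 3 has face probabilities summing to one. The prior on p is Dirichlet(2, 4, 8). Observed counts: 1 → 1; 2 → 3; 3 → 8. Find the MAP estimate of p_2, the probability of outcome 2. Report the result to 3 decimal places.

The posterior is Dirichlet(αᵢ + nᵢ) = Dirichlet(3, 7, 16).
For a Dirichlet(a₁,…,a_K) with all aᵢ > 1, the mode has j-th component (aⱼ − 1)/(Σaᵢ − K).
Here Σaᵢ = 26 and K = 3, so p_2 = (7 − 1)/(26 − 3) = 6/23 ≈ 0.261.

MAP estimate: 0.261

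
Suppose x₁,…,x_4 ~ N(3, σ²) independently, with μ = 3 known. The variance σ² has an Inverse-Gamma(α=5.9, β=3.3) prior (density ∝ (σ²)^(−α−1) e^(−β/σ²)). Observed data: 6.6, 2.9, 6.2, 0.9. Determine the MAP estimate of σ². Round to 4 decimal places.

σ̂²_MAP = 1.9225

Sum of squared deviations about the known mean: SS = (6.6−3)² + (2.9−3)² + (6.2−3)² + (0.9−3)² = 27.62.
The Normal likelihood contributes (σ²)^(−n/2) exp(−SS/(2σ²)), so the posterior is Inverse-Gamma(α + n/2, β + SS/2) = Inverse-Gamma(7.9, 17.11).
The mode of Inverse-Gamma(a, b) is b/(a+1) = 17.11/8.9 ≈ 1.9225.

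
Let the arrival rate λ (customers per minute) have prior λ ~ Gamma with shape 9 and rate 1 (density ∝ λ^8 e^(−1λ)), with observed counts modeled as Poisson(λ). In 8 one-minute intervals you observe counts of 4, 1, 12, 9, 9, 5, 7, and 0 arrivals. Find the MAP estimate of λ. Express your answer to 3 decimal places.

λ̂_MAP = 6.111

Σxᵢ = 4+1+12+9+9+5+7+0 = 47, with n = 8.
Posterior ∝ λ^8e^(−1λ) · λ^47e^(−8λ) = λ^55e^(−9λ), i.e. Gamma(shape=56, rate=9).
The mode of a Gamma(a, b) with a ≥ 1 (shape–rate) is (a−1)/b = 55/9 ≈ 6.111.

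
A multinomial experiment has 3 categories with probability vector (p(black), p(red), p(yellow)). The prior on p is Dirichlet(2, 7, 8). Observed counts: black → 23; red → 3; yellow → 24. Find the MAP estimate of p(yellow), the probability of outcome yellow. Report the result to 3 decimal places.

MAP estimate of p(yellow) = 0.484

The posterior is Dirichlet(αᵢ + nᵢ) = Dirichlet(25, 10, 32).
For a Dirichlet(a₁,…,a_K) with all aᵢ > 1, the mode has j-th component (aⱼ − 1)/(Σaᵢ − K).
Here Σaᵢ = 67 and K = 3, so p(yellow) = (32 − 1)/(67 − 3) = 31/64 ≈ 0.484.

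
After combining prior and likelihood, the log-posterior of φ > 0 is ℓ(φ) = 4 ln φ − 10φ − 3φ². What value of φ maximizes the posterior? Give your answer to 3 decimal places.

φ̂_MAP = 0.333

ℓ'(φ) = 4/φ − 10 − 6φ. Setting this to zero and multiplying by φ: 6φ² + 10φ − 4 = 0.
φ = (−10 + √(10² + 4·6·4)) / (2·6) = (−10 + √196) / 12 = (−10 + 14)/12 = 1/3.
ℓ''(φ) = −4/φ² − 6 < 0, confirming a maximum.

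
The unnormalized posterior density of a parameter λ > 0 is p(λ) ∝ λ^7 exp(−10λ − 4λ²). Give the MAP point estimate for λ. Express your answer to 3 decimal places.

ℓ'(λ) = 7/λ − 10 − 8λ. Setting this to zero and multiplying by λ: 8λ² + 10λ − 7 = 0.
λ = (−10 + √(10² + 4·8·7)) / (2·8) = (−10 + √324) / 16 = (−10 + 18)/16 = 1/2.
ℓ''(λ) = −7/λ² − 8 < 0, confirming a maximum.

λ̂_MAP = 0.500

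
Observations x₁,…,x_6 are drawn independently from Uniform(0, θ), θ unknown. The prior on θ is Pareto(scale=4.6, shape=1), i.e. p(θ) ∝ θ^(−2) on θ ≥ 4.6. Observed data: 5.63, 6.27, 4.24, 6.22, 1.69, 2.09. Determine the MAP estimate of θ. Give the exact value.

θ̂_MAP = 6.27

The Uniform(0, θ) likelihood is θ^(−n) for θ ≥ max(xᵢ), zero otherwise. Here max(xᵢ) = 6.27.
Posterior ∝ θ^(−2) · θ^(−6) = θ^(−8) on θ ≥ max(4.6, 6.27) = 6.27.
This density is strictly decreasing in θ, so the posterior mode lies at the lower boundary of the support.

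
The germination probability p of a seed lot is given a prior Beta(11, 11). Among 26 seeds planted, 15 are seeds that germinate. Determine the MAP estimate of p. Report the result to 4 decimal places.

Prior: Beta(11, 11).
Data: 15 successes in 26 trials. The binomial likelihood contributes p^15(1−p)^11, so the posterior is Beta(11+15, 11+11) = Beta(26, 22).
For Beta(a, b) with a, b > 1 the mode is (a−1)/(a+b−2) = 25/46 ≈ 0.5435.

p̂_MAP = 0.5435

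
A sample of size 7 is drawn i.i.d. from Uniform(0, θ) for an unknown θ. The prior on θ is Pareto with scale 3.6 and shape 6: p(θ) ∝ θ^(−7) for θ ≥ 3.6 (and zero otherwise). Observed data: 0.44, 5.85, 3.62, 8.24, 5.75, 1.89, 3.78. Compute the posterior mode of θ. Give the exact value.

θ̂_MAP = 8.24

The Uniform(0, θ) likelihood is θ^(−n) for θ ≥ max(xᵢ), zero otherwise. Here max(xᵢ) = 8.24.
Posterior ∝ θ^(−7) · θ^(−7) = θ^(−14) on θ ≥ max(3.6, 8.24) = 8.24.
This density is strictly decreasing in θ, so the posterior mode lies at the lower boundary of the support.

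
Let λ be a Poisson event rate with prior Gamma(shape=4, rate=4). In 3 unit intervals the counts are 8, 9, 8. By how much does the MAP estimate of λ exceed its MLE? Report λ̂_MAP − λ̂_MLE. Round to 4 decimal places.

Σxᵢ = 25. Posterior is Gamma(29, 7); MAP = (29−1)/7 = 28/7 ≈ 4.00000.
MLE = x̄ = 25/3 ≈ 8.33333.
Difference = 28/7 − 25/3 = -13/3 ≈ -4.3333.

MAP − MLE = -4.3333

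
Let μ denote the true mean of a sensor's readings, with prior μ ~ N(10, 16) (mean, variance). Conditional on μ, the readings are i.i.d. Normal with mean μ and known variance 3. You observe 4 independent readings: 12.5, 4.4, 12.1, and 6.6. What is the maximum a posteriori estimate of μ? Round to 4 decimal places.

μ̂_MAP = 8.9493

n = 4; x̄ = (12.5 + 4.4 + 12.1 + 6.6)/4 = 35.6/4 = 8.9.
For a Normal prior and Normal likelihood with known variance, the posterior is Normal; its mode equals its mean, the precision-weighted average.
Prior precision 1/σ₀² = 1/16 = 0.0625; data precision n/σ² = 4/3.
μ̂ = (0.0625·10 + (4/3)·8.9) / (0.0625 + 4/3) = (1499/120)/(67/48) = 2998/335 ≈ 8.9493.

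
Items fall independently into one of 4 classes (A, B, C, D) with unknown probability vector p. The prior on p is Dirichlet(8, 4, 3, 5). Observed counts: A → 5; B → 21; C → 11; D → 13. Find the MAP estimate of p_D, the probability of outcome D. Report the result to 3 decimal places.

The posterior is Dirichlet(αᵢ + nᵢ) = Dirichlet(13, 25, 14, 18).
For a Dirichlet(a₁,…,a_K) with all aᵢ > 1, the mode has j-th component (aⱼ − 1)/(Σaᵢ − K).
Here Σaᵢ = 70 and K = 4, so p_D = (18 − 1)/(70 − 4) = 17/66 ≈ 0.258.

MAP estimate of p_D = 0.258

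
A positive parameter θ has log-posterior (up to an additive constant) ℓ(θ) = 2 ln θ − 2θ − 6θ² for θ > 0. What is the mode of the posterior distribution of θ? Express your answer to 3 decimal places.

ℓ'(θ) = 2/θ − 2 − 12θ. Setting this to zero and multiplying by θ: 12θ² + 2θ − 2 = 0.
θ = (−2 + √(2² + 4·12·2)) / (2·12) = (−2 + √100) / 24 = (−2 + 10)/24 = 1/3.
ℓ''(θ) = −2/θ² − 12 < 0, confirming a maximum.

θ̂_MAP = 0.333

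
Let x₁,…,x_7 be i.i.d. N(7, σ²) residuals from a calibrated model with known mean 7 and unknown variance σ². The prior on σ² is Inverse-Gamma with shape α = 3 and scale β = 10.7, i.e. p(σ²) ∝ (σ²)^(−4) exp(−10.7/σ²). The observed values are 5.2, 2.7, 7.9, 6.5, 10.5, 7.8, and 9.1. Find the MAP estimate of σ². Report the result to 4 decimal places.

Sum of squared deviations about the known mean: SS = (5.2−7)² + (2.7−7)² + (7.9−7)² + (6.5−7)² + (10.5−7)² + (7.8−7)² + (9.1−7)² = 40.09.
The Normal likelihood contributes (σ²)^(−n/2) exp(−SS/(2σ²)), so the posterior is Inverse-Gamma(α + n/2, β + SS/2) = Inverse-Gamma(6.5, 30.745).
The mode of Inverse-Gamma(a, b) is b/(a+1) = 30.745/7.5 ≈ 4.0993.

σ̂²_MAP = 4.0993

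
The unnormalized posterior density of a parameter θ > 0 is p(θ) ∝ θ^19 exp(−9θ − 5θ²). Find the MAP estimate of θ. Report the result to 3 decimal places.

θ̂_MAP = 1.000

ℓ'(θ) = 19/θ − 9 − 10θ. Setting this to zero and multiplying by θ: 10θ² + 9θ − 19 = 0.
θ = (−9 + √(9² + 4·10·19)) / (2·10) = (−9 + √841) / 20 = (−9 + 29)/20 = 1.
ℓ''(θ) = −19/θ² − 10 < 0, confirming a maximum.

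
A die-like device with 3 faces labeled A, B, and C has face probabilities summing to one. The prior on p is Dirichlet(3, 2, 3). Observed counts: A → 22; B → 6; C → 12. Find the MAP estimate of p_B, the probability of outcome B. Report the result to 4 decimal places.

MAP estimate of p_B = 0.1556

The posterior is Dirichlet(αᵢ + nᵢ) = Dirichlet(25, 8, 15).
For a Dirichlet(a₁,…,a_K) with all aᵢ > 1, the mode has j-th component (aⱼ − 1)/(Σaᵢ − K).
Here Σaᵢ = 48 and K = 3, so p_B = (8 − 1)/(48 − 3) = 7/45 ≈ 0.1556.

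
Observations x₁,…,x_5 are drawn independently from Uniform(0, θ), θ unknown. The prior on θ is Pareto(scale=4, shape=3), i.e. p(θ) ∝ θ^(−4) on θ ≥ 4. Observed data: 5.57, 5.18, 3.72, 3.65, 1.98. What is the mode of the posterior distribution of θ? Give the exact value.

θ̂_MAP = 5.57

The Uniform(0, θ) likelihood is θ^(−n) for θ ≥ max(xᵢ), zero otherwise. Here max(xᵢ) = 5.57.
Posterior ∝ θ^(−4) · θ^(−5) = θ^(−9) on θ ≥ max(4, 5.57) = 5.57.
This density is strictly decreasing in θ, so the posterior mode lies at the lower boundary of the support.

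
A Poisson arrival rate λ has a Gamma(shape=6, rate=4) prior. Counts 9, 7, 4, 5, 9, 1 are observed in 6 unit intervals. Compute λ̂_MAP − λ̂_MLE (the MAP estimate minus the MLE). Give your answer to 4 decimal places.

MAP − MLE = -1.8333

Σxᵢ = 35. Posterior is Gamma(41, 10); MAP = (41−1)/10 = 40/10 ≈ 4.00000.
MLE = x̄ = 35/6 ≈ 5.83333.
Difference = 40/10 − 35/6 = -11/6 ≈ -1.8333.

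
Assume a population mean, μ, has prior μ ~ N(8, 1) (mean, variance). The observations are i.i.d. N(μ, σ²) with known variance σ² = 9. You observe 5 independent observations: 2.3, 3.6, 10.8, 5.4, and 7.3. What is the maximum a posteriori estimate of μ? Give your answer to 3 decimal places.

μ̂_MAP = 7.243

n = 5; x̄ = (2.3 + 3.6 + 10.8 + 5.4 + 7.3)/5 = 29.4/5 = 5.88.
For a Normal prior and Normal likelihood with known variance, the posterior is Normal; its mode equals its mean, the precision-weighted average.
Prior precision 1/σ₀² = 1/1 = 1; data precision n/σ² = 5/9.
μ̂ = (1·8 + (5/9)·5.88) / (1 + 5/9) = (169/15)/(14/9) = 507/70 ≈ 7.243.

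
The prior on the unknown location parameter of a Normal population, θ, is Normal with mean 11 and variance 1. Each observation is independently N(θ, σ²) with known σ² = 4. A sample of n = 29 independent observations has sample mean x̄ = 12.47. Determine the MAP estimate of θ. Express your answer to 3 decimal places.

θ̂_MAP = 12.292

n = 29, x̄ = 12.47.
For a Normal prior and Normal likelihood with known variance, the posterior is Normal; its mode equals its mean, the precision-weighted average.
Prior precision 1/σ₀² = 1/1 = 1; data precision n/σ² = 29/4 = 7.25.
θ̂ = (1·11 + 7.25·12.47) / (1 + 7.25) = 101.4075/8.25 = 13521/1100 ≈ 12.292.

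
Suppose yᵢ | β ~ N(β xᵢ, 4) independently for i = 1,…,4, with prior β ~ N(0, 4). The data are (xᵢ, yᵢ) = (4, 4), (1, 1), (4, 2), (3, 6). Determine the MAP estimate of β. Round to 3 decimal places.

β̂_MAP = 1.000

log p(β | y) = −Σ(yᵢ − βxᵢ)²/(2·4) − β²/(2·4) + const.
Setting the derivative to zero: Σxᵢ(yᵢ − βxᵢ)/4 − β/4 = 0, so β = Σxᵢyᵢ / (Σxᵢ² + σ²/τ²).
Σxᵢyᵢ = 4·4 + 1·1 + 4·2 + 3·6 = 43; Σxᵢ² = 42; σ²/τ² = 1.
β̂_MAP = 43 / (42 + 1) = 43/43 ≈ 1.000.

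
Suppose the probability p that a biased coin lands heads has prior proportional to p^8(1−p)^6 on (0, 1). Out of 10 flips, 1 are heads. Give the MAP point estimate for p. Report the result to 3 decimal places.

p̂_MAP = 0.375

The prior density ∝ p^8(1−p)^6 is the kernel of Beta(9, 7).
Data: 1 success in 10 trials. The binomial likelihood contributes p(1−p)^9, so the posterior is Beta(9+1, 7+9) = Beta(10, 16).
For Beta(a, b) with a, b > 1 the mode is (a−1)/(a+b−2) = 9/24 ≈ 0.375.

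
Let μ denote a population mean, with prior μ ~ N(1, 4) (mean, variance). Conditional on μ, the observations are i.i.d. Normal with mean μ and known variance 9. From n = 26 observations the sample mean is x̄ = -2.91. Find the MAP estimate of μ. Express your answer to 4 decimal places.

μ̂_MAP = -2.5986

n = 26, x̄ = -2.91.
For a Normal prior and Normal likelihood with known variance, the posterior is Normal; its mode equals its mean, the precision-weighted average.
Prior precision 1/σ₀² = 1/4 = 0.25; data precision n/σ² = 26/9.
μ̂ = (0.25·1 + (26/9)·(-2.91)) / (0.25 + 26/9) = (-2447/300)/(113/36) = -7341/2825 ≈ -2.5986.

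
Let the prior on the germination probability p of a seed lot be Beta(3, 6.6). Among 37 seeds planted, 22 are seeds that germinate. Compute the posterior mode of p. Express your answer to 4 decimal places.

Prior: Beta(3, 6.6).
Data: 22 successes in 37 trials. The binomial likelihood contributes p^22(1−p)^15, so the posterior is Beta(3+22, 6.6+15) = Beta(25, 21.6).
For Beta(a, b) with a, b > 1 the mode is (a−1)/(a+b−2) = 24/44.6 ≈ 0.5381.

p̂_MAP = 0.5381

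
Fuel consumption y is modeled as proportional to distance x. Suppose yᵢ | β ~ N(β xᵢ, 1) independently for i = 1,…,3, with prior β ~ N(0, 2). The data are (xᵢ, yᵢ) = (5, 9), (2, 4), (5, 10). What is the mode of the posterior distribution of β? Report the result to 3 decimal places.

β̂_MAP = 1.890

log p(β | y) = −Σ(yᵢ − βxᵢ)²/(2·1) − β²/(2·2) + const.
Setting the derivative to zero: Σxᵢ(yᵢ − βxᵢ)/1 − β/2 = 0, so β = Σxᵢyᵢ / (Σxᵢ² + σ²/τ²).
Σxᵢyᵢ = 5·9 + 2·4 + 5·10 = 103; Σxᵢ² = 54; σ²/τ² = 0.5.
β̂_MAP = 103 / (54 + 0.5) = 103/54.5 ≈ 1.890.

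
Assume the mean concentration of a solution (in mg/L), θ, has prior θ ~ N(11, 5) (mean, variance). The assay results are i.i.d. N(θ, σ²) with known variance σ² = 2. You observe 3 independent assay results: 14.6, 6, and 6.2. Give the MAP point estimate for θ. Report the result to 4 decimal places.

θ̂_MAP = 9.1765

n = 3; x̄ = (14.6 + 6 + 6.2)/3 = 26.8/3 = 134/15 ≈ 8.9333.
For a Normal prior and Normal likelihood with known variance, the posterior is Normal; its mode equals its mean, the precision-weighted average.
Prior precision 1/σ₀² = 1/5 = 0.2; data precision n/σ² = 3/2 = 1.5.
θ̂ = (0.2·11 + 1.5·(134/15)) / (0.2 + 1.5) = 15.6/1.7 = 156/17 ≈ 9.1765.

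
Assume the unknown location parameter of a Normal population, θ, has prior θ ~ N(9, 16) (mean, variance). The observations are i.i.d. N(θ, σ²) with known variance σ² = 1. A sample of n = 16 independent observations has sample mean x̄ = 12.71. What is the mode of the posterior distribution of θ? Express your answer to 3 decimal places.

n = 16, x̄ = 12.71.
For a Normal prior and Normal likelihood with known variance, the posterior is Normal; its mode equals its mean, the precision-weighted average.
Prior precision 1/σ₀² = 1/16 = 0.0625; data precision n/σ² = 16/1 = 16.
θ̂ = (0.0625·9 + 16·12.71) / (0.0625 + 16) = 203.9225/16.0625 = 81569/6425 ≈ 12.696.

θ̂_MAP = 12.696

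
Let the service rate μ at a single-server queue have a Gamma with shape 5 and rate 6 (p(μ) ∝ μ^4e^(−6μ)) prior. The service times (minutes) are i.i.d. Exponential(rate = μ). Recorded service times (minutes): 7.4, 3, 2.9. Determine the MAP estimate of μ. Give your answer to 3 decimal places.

The Exponential(rate=μ) likelihood is ∝ μ^n e^(−μΣtᵢ). Here n = 3 and Σtᵢ = 7.4 + 3 + 2.9 = 13.3.
Posterior ∝ μ^4e^(−6μ) · μ^3e^(−13.3μ) = μ^7e^(−19.3μ), i.e. Gamma(8, 19.3).
Mode = (a−1)/b = 7/19.3 ≈ 0.363.

μ̂_MAP = 0.363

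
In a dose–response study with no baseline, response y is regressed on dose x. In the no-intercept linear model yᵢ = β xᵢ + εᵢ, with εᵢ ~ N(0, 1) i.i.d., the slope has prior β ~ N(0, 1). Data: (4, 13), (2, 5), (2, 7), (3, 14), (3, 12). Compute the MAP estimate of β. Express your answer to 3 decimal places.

β̂_MAP = 3.581

log p(β | y) = −Σ(yᵢ − βxᵢ)²/(2·1) − β²/(2·1) + const.
Setting the derivative to zero: Σxᵢ(yᵢ − βxᵢ)/1 − β/1 = 0, so β = Σxᵢyᵢ / (Σxᵢ² + σ²/τ²).
Σxᵢyᵢ = 4·13 + 2·5 + 2·7 + 3·14 + 3·12 = 154; Σxᵢ² = 42; σ²/τ² = 1.
β̂_MAP = 154 / (42 + 1) = 154/43 ≈ 3.581.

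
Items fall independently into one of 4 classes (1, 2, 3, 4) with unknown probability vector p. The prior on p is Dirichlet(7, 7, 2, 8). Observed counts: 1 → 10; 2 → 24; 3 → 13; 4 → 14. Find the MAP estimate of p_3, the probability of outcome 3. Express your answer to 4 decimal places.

MAP estimate: 0.1728

The posterior is Dirichlet(αᵢ + nᵢ) = Dirichlet(17, 31, 15, 22).
For a Dirichlet(a₁,…,a_K) with all aᵢ > 1, the mode has j-th component (aⱼ − 1)/(Σaᵢ − K).
Here Σaᵢ = 85 and K = 4, so p_3 = (15 − 1)/(85 − 4) = 14/81 ≈ 0.1728.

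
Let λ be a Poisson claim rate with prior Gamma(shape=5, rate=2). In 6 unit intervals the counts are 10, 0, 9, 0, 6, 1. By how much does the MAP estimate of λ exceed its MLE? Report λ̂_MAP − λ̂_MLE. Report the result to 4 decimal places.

Σxᵢ = 26. Posterior is Gamma(31, 8); MAP = (31−1)/8 = 30/8 ≈ 3.75000.
MLE = x̄ = 26/6 ≈ 4.33333.
Difference = 30/8 − 26/6 = -7/12 ≈ -0.5833.

MAP − MLE = -0.5833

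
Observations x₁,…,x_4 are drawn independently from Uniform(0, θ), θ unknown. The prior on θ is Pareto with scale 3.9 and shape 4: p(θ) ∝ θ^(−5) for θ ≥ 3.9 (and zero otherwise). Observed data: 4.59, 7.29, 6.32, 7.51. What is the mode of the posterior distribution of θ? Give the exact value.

θ̂_MAP = 7.51

The Uniform(0, θ) likelihood is θ^(−n) for θ ≥ max(xᵢ), zero otherwise. Here max(xᵢ) = 7.51.
Posterior ∝ θ^(−5) · θ^(−4) = θ^(−9) on θ ≥ max(3.9, 7.51) = 7.51.
This density is strictly decreasing in θ, so the posterior mode lies at the lower boundary of the support.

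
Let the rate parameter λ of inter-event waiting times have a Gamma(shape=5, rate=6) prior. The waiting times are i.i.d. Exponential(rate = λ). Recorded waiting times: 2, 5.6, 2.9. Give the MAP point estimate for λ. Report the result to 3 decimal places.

The Exponential(rate=λ) likelihood is ∝ λ^n e^(−λΣtᵢ). Here n = 3 and Σtᵢ = 2 + 5.6 + 2.9 = 10.5.
Posterior ∝ λ^4e^(−6λ) · λ^3e^(−10.5λ) = λ^7e^(−16.5λ), i.e. Gamma(8, 16.5).
Mode = (a−1)/b = 7/16.5 ≈ 0.424.

λ̂_MAP = 0.424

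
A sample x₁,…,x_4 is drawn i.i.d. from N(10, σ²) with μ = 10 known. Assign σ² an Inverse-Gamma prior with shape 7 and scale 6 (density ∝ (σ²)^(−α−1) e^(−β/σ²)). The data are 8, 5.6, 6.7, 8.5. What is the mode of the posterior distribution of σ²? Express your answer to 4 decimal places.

σ̂²_MAP = 2.4250

Sum of squared deviations about the known mean: SS = (8−10)² + (5.6−10)² + (6.7−10)² + (8.5−10)² = 36.5.
The Normal likelihood contributes (σ²)^(−n/2) exp(−SS/(2σ²)), so the posterior is Inverse-Gamma(α + n/2, β + SS/2) = Inverse-Gamma(9, 24.25).
The mode of Inverse-Gamma(a, b) is b/(a+1) = 24.25/10 ≈ 2.4250.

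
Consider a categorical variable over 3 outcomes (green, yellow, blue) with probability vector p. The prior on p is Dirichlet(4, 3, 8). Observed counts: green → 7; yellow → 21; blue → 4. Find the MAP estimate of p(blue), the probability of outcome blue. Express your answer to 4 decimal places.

The posterior is Dirichlet(αᵢ + nᵢ) = Dirichlet(11, 24, 12).
For a Dirichlet(a₁,…,a_K) with all aᵢ > 1, the mode has j-th component (aⱼ − 1)/(Σaᵢ − K).
Here Σaᵢ = 47 and K = 3, so p(blue) = (12 − 1)/(47 − 3) = 11/44 ≈ 0.2500.

MAP estimate of p(blue) = 0.2500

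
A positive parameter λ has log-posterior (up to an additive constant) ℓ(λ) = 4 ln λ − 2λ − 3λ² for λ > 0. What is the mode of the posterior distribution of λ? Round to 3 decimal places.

λ̂_MAP = 0.667

ℓ'(λ) = 4/λ − 2 − 6λ. Setting this to zero and multiplying by λ: 6λ² + 2λ − 4 = 0.
λ = (−2 + √(2² + 4·6·4)) / (2·6) = (−2 + √100) / 12 = (−2 + 10)/12 = 2/3.
ℓ''(λ) = −4/λ² − 6 < 0, confirming a maximum.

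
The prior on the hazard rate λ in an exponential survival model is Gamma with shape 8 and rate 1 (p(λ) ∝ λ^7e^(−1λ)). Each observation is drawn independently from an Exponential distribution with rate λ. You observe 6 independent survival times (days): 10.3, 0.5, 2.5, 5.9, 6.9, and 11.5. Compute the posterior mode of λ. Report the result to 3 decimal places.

λ̂_MAP = 0.337

The Exponential(rate=λ) likelihood is ∝ λ^n e^(−λΣtᵢ). Here n = 6 and Σtᵢ = 10.3 + 0.5 + 2.5 + 5.9 + 6.9 + 11.5 = 37.6.
Posterior ∝ λ^7e^(−1λ) · λ^6e^(−37.6λ) = λ^13e^(−38.6λ), i.e. Gamma(14, 38.6).
Mode = (a−1)/b = 13/38.6 ≈ 0.337.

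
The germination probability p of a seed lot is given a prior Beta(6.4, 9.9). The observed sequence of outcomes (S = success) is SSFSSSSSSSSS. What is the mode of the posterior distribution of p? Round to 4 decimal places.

p̂_MAP = 0.6236

Prior: Beta(6.4, 9.9).
Data: 11 successes in 12 trials (from the sequence). The binomial likelihood contributes p^11(1−p)^1, so the posterior is Beta(6.4+11, 9.9+1) = Beta(17.4, 10.9).
For Beta(a, b) with a, b > 1 the mode is (a−1)/(a+b−2) = 16.4/26.3 ≈ 0.6236.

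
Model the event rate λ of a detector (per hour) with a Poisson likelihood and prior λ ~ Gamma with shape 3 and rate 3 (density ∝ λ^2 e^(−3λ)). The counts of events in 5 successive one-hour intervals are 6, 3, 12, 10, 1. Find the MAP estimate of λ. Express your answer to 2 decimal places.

Σxᵢ = 6+3+12+10+1 = 32, with n = 5.
Posterior ∝ λ^2e^(−3λ) · λ^32e^(−5λ) = λ^34e^(−8λ), i.e. Gamma(shape=35, rate=8).
The mode of a Gamma(a, b) with a ≥ 1 (shape–rate) is (a−1)/b = 34/8 ≈ 4.25.

λ̂_MAP = 4.25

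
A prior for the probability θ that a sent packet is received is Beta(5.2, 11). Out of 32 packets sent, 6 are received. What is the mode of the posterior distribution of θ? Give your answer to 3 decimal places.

θ̂_MAP = 0.221

Prior: Beta(5.2, 11).
Data: 6 successes in 32 trials. The binomial likelihood contributes θ^6(1−θ)^26, so the posterior is Beta(5.2+6, 11+26) = Beta(11.2, 37).
For Beta(a, b) with a, b > 1 the mode is (a−1)/(a+b−2) = 10.2/46.2 ≈ 0.221.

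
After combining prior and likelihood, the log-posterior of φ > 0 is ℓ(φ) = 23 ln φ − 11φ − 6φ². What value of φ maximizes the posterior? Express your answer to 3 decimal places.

ℓ'(φ) = 23/φ − 11 − 12φ. Setting this to zero and multiplying by φ: 12φ² + 11φ − 23 = 0.
φ = (−11 + √(11² + 4·12·23)) / (2·12) = (−11 + √1225) / 24 = (−11 + 35)/24 = 1.
ℓ''(φ) = −23/φ² − 12 < 0, confirming a maximum.

φ̂_MAP = 1.000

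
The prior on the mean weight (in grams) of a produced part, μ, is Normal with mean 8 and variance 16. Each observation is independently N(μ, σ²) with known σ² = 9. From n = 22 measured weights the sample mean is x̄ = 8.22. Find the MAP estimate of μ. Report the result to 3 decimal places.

n = 22, x̄ = 8.22.
For a Normal prior and Normal likelihood with known variance, the posterior is Normal; its mode equals its mean, the precision-weighted average.
Prior precision 1/σ₀² = 1/16 = 0.0625; data precision n/σ² = 22/9.
μ̂ = (0.0625·8 + (22/9)·8.22) / (0.0625 + 22/9) = (3089/150)/(361/144) = 74136/9025 ≈ 8.215.

μ̂_MAP = 8.215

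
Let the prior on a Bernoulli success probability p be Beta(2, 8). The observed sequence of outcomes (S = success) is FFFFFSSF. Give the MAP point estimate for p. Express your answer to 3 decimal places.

p̂_MAP = 0.188

Prior: Beta(2, 8).
Data: 2 successes in 8 trials (from the sequence). The binomial likelihood contributes p^2(1−p)^6, so the posterior is Beta(2+2, 8+6) = Beta(4, 14).
For Beta(a, b) with a, b > 1 the mode is (a−1)/(a+b−2) = 3/16 ≈ 0.188.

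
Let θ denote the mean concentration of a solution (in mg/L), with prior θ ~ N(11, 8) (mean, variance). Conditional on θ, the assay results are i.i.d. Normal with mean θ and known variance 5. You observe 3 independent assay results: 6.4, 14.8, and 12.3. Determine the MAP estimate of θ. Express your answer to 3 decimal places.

θ̂_MAP = 11.138

n = 3; x̄ = (6.4 + 14.8 + 12.3)/3 = 33.5/3 = 67/6 ≈ 11.1667.
For a Normal prior and Normal likelihood with known variance, the posterior is Normal; its mode equals its mean, the precision-weighted average.
Prior precision 1/σ₀² = 1/8 = 0.125; data precision n/σ² = 3/5 = 0.6.
θ̂ = (0.125·11 + 0.6·(67/6)) / (0.125 + 0.6) = 8.075/0.725 = 323/29 ≈ 11.138.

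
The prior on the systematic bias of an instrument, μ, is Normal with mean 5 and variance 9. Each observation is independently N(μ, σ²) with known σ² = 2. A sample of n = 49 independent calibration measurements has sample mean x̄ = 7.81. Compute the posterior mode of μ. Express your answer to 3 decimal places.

μ̂_MAP = 7.797

n = 49, x̄ = 7.81.
For a Normal prior and Normal likelihood with known variance, the posterior is Normal; its mode equals its mean, the precision-weighted average.
Prior precision 1/σ₀² = 1/9; data precision n/σ² = 49/2 = 24.5.
μ̂ = ((1/9)·5 + 24.5·7.81) / (1/9 + 24.5) = (345421/1800)/(443/18) = 345421/44300 ≈ 7.797.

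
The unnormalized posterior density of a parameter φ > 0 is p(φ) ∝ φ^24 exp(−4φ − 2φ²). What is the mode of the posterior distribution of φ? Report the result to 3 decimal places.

ℓ'(φ) = 24/φ − 4 − 4φ. Setting this to zero and multiplying by φ: 4φ² + 4φ − 24 = 0.
φ = (−4 + √(4² + 4·4·24)) / (2·4) = (−4 + √400) / 8 = (−4 + 20)/8 = 2.
ℓ''(φ) = −24/φ² − 4 < 0, confirming a maximum.

φ̂_MAP = 2.000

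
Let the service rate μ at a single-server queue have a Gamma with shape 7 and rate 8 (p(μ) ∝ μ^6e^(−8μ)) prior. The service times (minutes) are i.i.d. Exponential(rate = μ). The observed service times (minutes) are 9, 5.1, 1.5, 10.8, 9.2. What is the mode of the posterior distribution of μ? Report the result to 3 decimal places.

The Exponential(rate=μ) likelihood is ∝ μ^n e^(−μΣtᵢ). Here n = 5 and Σtᵢ = 9 + 5.1 + 1.5 + 10.8 + 9.2 = 35.6.
Posterior ∝ μ^6e^(−8μ) · μ^5e^(−35.6μ) = μ^11e^(−43.6μ), i.e. Gamma(12, 43.6).
Mode = (a−1)/b = 11/43.6 ≈ 0.252.

μ̂_MAP = 0.252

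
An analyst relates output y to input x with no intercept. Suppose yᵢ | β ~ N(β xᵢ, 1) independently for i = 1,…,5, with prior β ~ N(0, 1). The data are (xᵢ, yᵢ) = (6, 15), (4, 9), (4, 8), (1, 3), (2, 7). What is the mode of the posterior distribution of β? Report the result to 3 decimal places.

log p(β | y) = −Σ(yᵢ − βxᵢ)²/(2·1) − β²/(2·1) + const.
Setting the derivative to zero: Σxᵢ(yᵢ − βxᵢ)/1 − β/1 = 0, so β = Σxᵢyᵢ / (Σxᵢ² + σ²/τ²).
Σxᵢyᵢ = 6·15 + 4·9 + 4·8 + 1·3 + 2·7 = 175; Σxᵢ² = 73; σ²/τ² = 1.
β̂_MAP = 175 / (73 + 1) = 175/74 ≈ 2.365.

β̂_MAP = 2.365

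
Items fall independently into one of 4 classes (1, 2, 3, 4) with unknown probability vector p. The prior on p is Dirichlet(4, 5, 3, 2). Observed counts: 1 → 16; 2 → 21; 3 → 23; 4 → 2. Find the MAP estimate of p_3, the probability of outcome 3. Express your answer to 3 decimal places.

The posterior is Dirichlet(αᵢ + nᵢ) = Dirichlet(20, 26, 26, 4).
For a Dirichlet(a₁,…,a_K) with all aᵢ > 1, the mode has j-th component (aⱼ − 1)/(Σaᵢ − K).
Here Σaᵢ = 76 and K = 4, so p_3 = (26 − 1)/(76 − 4) = 25/72 ≈ 0.347.

MAP estimate: 0.347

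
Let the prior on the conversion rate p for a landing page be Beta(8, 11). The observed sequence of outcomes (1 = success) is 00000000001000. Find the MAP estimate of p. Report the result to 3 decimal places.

p̂_MAP = 0.258

Prior: Beta(8, 11).
Data: 1 success in 14 trials (from the sequence). The binomial likelihood contributes p(1−p)^13, so the posterior is Beta(8+1, 11+13) = Beta(9, 24).
For Beta(a, b) with a, b > 1 the mode is (a−1)/(a+b−2) = 8/31 ≈ 0.258.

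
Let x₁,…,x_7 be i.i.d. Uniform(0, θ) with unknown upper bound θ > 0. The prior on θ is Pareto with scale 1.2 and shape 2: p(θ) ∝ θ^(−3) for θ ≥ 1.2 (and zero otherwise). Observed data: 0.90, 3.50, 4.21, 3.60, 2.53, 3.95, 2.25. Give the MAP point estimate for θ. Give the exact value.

The Uniform(0, θ) likelihood is θ^(−n) for θ ≥ max(xᵢ), zero otherwise. Here max(xᵢ) = 4.21.
Posterior ∝ θ^(−3) · θ^(−7) = θ^(−10) on θ ≥ max(1.2, 4.21) = 4.21.
This density is strictly decreasing in θ, so the posterior mode lies at the lower boundary of the support.

θ̂_MAP = 4.21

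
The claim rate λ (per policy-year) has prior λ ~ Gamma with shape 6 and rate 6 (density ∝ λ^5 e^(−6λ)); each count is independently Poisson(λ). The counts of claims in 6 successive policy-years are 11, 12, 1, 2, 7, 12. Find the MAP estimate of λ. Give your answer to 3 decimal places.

Σxᵢ = 11+12+1+2+7+12 = 45, with n = 6.
Posterior ∝ λ^5e^(−6λ) · λ^45e^(−6λ) = λ^50e^(−12λ), i.e. Gamma(shape=51, rate=12).
The mode of a Gamma(a, b) with a ≥ 1 (shape–rate) is (a−1)/b = 50/12 ≈ 4.167.

λ̂_MAP = 4.167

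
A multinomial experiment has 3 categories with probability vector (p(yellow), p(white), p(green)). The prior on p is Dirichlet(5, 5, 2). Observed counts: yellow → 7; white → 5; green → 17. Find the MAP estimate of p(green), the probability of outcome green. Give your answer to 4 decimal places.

The posterior is Dirichlet(αᵢ + nᵢ) = Dirichlet(12, 10, 19).
For a Dirichlet(a₁,…,a_K) with all aᵢ > 1, the mode has j-th component (aⱼ − 1)/(Σaᵢ − K).
Here Σaᵢ = 41 and K = 3, so p(green) = (19 − 1)/(41 − 3) = 18/38 ≈ 0.4737.

MAP estimate of p(green) = 0.4737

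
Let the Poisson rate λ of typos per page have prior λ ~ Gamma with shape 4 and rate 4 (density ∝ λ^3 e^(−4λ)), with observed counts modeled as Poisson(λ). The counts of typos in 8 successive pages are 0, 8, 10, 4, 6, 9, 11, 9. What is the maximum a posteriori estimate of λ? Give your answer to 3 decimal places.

Σxᵢ = 0+8+10+4+6+9+11+9 = 57, with n = 8.
Posterior ∝ λ^3e^(−4λ) · λ^57e^(−8λ) = λ^60e^(−12λ), i.e. Gamma(shape=61, rate=12).
The mode of a Gamma(a, b) with a ≥ 1 (shape–rate) is (a−1)/b = 60/12 ≈ 5.000.

λ̂_MAP = 5.000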